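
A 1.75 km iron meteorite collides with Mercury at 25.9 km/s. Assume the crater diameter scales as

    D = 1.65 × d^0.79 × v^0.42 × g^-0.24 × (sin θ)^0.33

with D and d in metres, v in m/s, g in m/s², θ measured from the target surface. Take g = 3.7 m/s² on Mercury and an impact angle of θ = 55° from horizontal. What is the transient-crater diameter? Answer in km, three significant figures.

D ≈ 29.4 km

In SI units: d = 1750 m, v = 25900 m/s.
d^0.79 = 1750^0.79 = 364.8
v^0.42 = 25900^0.42 = 71.38
g^-0.24 = 3.7^-0.24 = 0.7305
(sin 55°)^0.33 = 0.8192^0.33 = 0.9363
D = 1.65 × 364.8 × 71.38 × 0.7305 × 0.9363 = 29387 m
   = 29.39 km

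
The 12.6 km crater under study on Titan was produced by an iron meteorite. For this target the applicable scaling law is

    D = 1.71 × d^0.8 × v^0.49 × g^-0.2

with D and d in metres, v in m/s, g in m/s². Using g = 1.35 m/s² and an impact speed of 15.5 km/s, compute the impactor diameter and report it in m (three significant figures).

d ≈ 200 m

Rearranging for d: d = [D / (1.71 · 15500^0.49 · 1.35^-0.2)]^(1/0.8).
D = 12600 m.
15500^0.49 = 113.0
1.35^-0.2 = 0.9417
Denominator = 1.71 × 113.0 × 0.9417 = 182.0
D / 182.0 = 12600 / 182.0 = 69.23
d = 69.23^(1/0.8) = 69.23^1.25 = 199.7 m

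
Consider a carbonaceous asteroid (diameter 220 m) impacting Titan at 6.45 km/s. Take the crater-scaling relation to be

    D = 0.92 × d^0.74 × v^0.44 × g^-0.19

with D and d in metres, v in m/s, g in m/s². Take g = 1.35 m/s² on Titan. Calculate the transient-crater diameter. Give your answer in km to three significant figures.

In SI units: v = 6450 m/s.
d^0.74 = 220^0.74 = 54.12
v^0.44 = 6450^0.44 = 47.45
g^-0.19 = 1.35^-0.19 = 0.9446
D = 0.92 × 54.12 × 47.45 × 0.9446 = 2232 m
   = 2.232 km

D ≈ 2.23 km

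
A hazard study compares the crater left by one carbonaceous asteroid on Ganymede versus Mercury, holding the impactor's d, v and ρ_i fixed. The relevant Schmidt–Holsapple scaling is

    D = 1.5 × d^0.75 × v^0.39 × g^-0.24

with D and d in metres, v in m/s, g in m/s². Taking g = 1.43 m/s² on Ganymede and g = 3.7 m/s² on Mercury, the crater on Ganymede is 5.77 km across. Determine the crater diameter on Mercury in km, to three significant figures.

D ≈ 4.59 km

All impactor-dependent factors cancel in the ratio, leaving D_Mercury/D_Ganymede = (g_Mercury/g_Ganymede)^-0.24.
(3.7/1.43)^-0.24 = 2.587^-0.24 = 0.7960
D_Mercury = 0.7960 × 5.77 km = 4.59 km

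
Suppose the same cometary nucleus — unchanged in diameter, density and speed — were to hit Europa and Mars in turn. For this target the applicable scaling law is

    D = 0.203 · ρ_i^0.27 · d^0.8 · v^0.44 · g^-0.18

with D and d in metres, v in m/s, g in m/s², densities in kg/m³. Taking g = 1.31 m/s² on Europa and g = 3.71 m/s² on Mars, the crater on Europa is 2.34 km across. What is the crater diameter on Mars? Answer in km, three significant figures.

D ≈ 1.94 km

All impactor-dependent factors cancel in the ratio, leaving D_Mars/D_Europa = (g_Mars/g_Europa)^-0.18.
(3.71/1.31)^-0.18 = 2.832^-0.18 = 0.8291
D_Mars = 0.8291 × 2.34 km = 1.94 km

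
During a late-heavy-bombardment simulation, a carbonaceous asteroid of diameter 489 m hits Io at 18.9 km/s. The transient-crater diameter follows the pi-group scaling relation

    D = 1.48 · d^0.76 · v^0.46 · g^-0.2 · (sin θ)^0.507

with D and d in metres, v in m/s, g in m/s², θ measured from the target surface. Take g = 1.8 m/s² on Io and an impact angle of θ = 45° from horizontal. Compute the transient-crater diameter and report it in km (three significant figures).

In SI units: v = 18900 m/s.
d^0.76 = 489^0.76 = 110.6
v^0.46 = 18900^0.46 = 92.72
g^-0.2 = 1.8^-0.2 = 0.8891
(sin 45°)^0.507 = 0.7071^0.507 = 0.8389
D = 1.48 × 110.6 × 92.72 × 0.8891 × 0.8389 = 11320 m
   = 11.32 km

D ≈ 11.3 km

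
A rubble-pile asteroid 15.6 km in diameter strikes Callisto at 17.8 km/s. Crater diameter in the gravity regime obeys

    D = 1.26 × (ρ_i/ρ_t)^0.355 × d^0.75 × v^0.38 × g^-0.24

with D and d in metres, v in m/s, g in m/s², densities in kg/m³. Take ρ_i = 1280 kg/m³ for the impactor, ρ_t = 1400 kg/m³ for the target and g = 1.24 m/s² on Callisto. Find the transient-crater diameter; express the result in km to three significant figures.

D ≈ 66.7 km

In SI units: d = 15600 m, v = 17800 m/s.
(ρ_i/ρ_t)^0.355 = (1280/1400)^0.355 = 0.9687
d^0.75 = 15600^0.75 = 1396
v^0.38 = 17800^0.38 = 41.22
g^-0.24 = 1.24^-0.24 = 0.9497
D = 1.26 × 0.9687 × 1396 × 41.22 × 0.9497 = 66702 m
   = 66.70 km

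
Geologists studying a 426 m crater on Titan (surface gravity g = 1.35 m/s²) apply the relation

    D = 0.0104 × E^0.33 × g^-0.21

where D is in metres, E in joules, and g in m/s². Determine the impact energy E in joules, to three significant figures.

E ≈ 1.15 × 10^14 J

Rearranging: E = [D / (0.0104 · g^-0.21)]^(1/0.33).
g^-0.21 = 1.35^-0.21 = 0.9389
D / (0.0104 × 0.9389) = 426 / (9.765 × 10^-3) = 4.363 × 10^4
E = (4.363 × 10^4)^3.0303 = 1.148 × 10^14 J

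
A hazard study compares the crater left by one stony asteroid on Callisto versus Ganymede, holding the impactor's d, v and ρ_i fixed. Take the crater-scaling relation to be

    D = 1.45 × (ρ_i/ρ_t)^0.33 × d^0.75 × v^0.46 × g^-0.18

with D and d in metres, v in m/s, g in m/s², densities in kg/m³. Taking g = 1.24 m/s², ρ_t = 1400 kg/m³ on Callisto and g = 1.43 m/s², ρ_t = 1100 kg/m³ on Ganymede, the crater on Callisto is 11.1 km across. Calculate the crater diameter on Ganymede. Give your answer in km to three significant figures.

D ≈ 11.7 km

The impactor-only factors (d, v, ρ_i) cancel in the ratio, leaving D_Ganymede/D_Callisto = (g_Ganymede/g_Callisto)^-0.18 · (ρ_t,Callisto/ρ_t,Ganymede)^0.33.
(1.43/1.24)^-0.18 = 1.153^-0.18 = 0.9747
(1400/1100)^0.33 = 1.273^0.33 = 1.083
Ratio = 0.9747 × 1.083 = 1.056
D_Ganymede = 1.056 × 11.1 km = 11.7 km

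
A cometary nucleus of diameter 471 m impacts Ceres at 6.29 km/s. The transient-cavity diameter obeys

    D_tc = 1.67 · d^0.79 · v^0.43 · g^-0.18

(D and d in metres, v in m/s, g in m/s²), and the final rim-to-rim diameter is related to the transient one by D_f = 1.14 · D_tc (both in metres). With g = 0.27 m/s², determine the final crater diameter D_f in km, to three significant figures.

D_f ≈ 13.4 km

v = 6290 m/s.
d^0.79 = 471^0.79 = 129.3
v^0.43 = 6290^0.43 = 43.00
g^-0.18 = 0.27^-0.18 = 1.266
D_tc = 1.67 × 129.3 × 43.00 × 1.266 = 11750 m
D_f = 1.14 × 11750 = 13395 m
     = 13.39 km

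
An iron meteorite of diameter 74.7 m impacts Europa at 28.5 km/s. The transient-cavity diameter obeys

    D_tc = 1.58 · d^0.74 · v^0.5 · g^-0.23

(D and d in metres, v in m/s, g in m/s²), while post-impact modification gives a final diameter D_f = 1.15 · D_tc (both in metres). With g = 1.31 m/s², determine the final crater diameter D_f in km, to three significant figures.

D_f ≈ 7.02 km

v = 28500 m/s.
d^0.74 = 74.7^0.74 = 24.34
v^0.5 = 28500^0.5 = 168.8
g^-0.23 = 1.31^-0.23 = 0.9398
D_tc = 1.58 × 24.34 × 168.8 × 0.9398 = 6101 m
D_f = 1.15 × 6101 = 7016 m
     = 7.016 km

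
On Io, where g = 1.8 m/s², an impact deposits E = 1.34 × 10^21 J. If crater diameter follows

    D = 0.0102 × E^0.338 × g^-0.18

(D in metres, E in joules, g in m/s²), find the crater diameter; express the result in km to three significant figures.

E^0.338 = (1.34 × 10^21)^0.338 = 1.383 × 10^7
g^-0.18 = 1.8^-0.18 = 0.8996
D = 0.0102 × 1.383 × 10^7 × 0.8996 = 1.269 × 10^5 m
   = 126.9 km

D ≈ 127 km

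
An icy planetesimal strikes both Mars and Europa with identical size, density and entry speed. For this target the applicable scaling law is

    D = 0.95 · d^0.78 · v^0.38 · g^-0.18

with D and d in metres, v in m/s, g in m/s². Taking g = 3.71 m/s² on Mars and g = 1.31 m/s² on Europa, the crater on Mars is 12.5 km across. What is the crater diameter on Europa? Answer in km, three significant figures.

D ≈ 15.1 km

All impactor-dependent factors cancel in the ratio, leaving D_Europa/D_Mars = (g_Europa/g_Mars)^-0.18.
(1.31/3.71)^-0.18 = 0.3531^-0.18 = 1.206
D_Europa = 1.206 × 12.5 km = 15.1 km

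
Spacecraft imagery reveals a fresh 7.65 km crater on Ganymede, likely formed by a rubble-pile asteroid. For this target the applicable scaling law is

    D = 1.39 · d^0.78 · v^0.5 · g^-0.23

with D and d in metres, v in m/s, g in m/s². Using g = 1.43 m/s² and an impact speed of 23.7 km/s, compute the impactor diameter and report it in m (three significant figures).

d ≈ 109 m

Rearranging for d: d = [D / (1.39 · 23700^0.5 · 1.43^-0.23)]^(1/0.78).
D = 7650 m.
23700^0.5 = 153.9
1.43^-0.23 = 0.9210
Denominator = 1.39 × 153.9 × 0.9210 = 197.0
D / 197.0 = 7650 / 197.0 = 38.83
d = 38.83^(1/0.78) = 38.83^1.2821 = 109.0 m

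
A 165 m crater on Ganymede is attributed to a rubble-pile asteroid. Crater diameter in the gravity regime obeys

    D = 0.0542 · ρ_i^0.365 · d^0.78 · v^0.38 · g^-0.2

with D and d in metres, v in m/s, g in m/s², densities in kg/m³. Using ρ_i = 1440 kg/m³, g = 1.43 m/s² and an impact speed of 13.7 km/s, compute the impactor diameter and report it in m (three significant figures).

Rearranging for d: d = [D / (0.0542 · 1440^0.365 · 13700^0.38 · 1.43^-0.2)]^(1/0.78).
1440^0.365 = 14.22
13700^0.38 = 37.32
1.43^-0.2 = 0.9310
Denominator = 0.0542 × 14.22 × 37.32 × 0.9310 = 26.78
D / 26.78 = 165 / 26.78 = 6.161
d = 6.161^(1/0.78) = 6.161^1.2821 = 10.29 m

d ≈ 10.3 m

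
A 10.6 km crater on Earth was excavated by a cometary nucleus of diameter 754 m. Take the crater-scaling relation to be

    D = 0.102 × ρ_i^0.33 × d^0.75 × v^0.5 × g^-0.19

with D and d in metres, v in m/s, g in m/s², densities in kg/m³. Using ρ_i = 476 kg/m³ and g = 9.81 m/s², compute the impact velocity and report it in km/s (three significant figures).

Rearranging for v: v = [D / (0.102 · 476^0.33 · 754^0.75 · 9.81^-0.19)]^(1/0.5).
D = 10600 m.
476^0.33 = 7.649
754^0.75 = 143.9
9.81^-0.19 = 0.6480
Denominator = 0.102 × 7.649 × 143.9 × 0.6480 = 72.75
D / 72.75 = 10600 / 72.75 = 145.7
v = 145.7^(1/0.5) = 145.7^2 = 21228 m/s

v ≈ 21.2 km/s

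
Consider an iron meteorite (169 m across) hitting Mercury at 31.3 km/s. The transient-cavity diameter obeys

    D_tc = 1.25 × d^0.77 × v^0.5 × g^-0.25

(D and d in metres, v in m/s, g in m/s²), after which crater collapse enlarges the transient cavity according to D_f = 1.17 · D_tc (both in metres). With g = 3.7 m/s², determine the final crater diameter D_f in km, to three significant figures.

D_f ≈ 9.69 km

v = 31300 m/s.
d^0.77 = 169^0.77 = 51.94
v^0.5 = 31300^0.5 = 176.9
g^-0.25 = 3.7^-0.25 = 0.7210
D_tc = 1.25 × 51.94 × 176.9 × 0.7210 = 8281 m
D_f = 1.17 × 8281 = 9689 m
     = 9.689 km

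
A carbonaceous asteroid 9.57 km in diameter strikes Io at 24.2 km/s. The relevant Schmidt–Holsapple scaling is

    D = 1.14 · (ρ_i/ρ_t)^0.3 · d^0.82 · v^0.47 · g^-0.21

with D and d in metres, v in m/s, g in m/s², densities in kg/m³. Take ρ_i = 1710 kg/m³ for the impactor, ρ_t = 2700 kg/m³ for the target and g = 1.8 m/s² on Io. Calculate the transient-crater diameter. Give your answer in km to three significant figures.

D ≈ 186 km

In SI units: d = 9570 m, v = 24200 m/s.
(ρ_i/ρ_t)^0.3 = (1710/2700)^0.3 = 0.8719
d^0.82 = 9570^0.82 = 1838
v^0.47 = 24200^0.47 = 114.9
g^-0.21 = 1.8^-0.21 = 0.8839
D = 1.14 × 0.8719 × 1838 × 114.9 × 0.8839 = 1.855 × 10^5 m
   = 185.5 km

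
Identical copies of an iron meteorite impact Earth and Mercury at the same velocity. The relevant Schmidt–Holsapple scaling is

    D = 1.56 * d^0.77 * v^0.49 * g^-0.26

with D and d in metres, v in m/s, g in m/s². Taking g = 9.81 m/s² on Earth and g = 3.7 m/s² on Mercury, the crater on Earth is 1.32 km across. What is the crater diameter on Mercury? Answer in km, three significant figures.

D ≈ 1.70 km

All impactor-dependent factors cancel in the ratio, leaving D_Mercury/D_Earth = (g_Mercury/g_Earth)^-0.26.
(3.7/9.81)^-0.26 = 0.3772^-0.26 = 1.289
D_Mercury = 1.289 × 1.32 km = 1.70 km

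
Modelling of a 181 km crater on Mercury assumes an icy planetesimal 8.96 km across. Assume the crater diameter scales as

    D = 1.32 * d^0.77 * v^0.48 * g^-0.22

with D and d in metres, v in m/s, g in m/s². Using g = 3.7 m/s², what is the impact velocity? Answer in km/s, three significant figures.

v ≈ 41.9 km/s

Rearranging for v: v = [D / (1.32 · 8960^0.77 · 3.7^-0.22)]^(1/0.48).
D = 181000 m.
8960^0.77 = 1105
3.7^-0.22 = 0.7499
Denominator = 1.32 × 1105 × 0.7499 = 1094
D / 1094 = 181000 / 1094 = 165.4
v = 165.4^(1/0.48) = 165.4^2.0833 = 41867 m/s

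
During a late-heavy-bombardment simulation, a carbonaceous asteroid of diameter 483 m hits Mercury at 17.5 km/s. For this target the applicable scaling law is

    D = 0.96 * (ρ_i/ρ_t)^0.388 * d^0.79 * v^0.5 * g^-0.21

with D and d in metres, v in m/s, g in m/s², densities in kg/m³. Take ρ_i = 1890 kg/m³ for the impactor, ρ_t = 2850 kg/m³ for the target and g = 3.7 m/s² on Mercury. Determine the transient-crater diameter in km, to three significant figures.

D ≈ 10.9 km

In SI units: v = 17500 m/s.
(ρ_i/ρ_t)^0.388 = (1890/2850)^0.388 = 0.8527
d^0.79 = 483^0.79 = 131.9
v^0.5 = 17500^0.5 = 132.3
g^-0.21 = 3.7^-0.21 = 0.7598
D = 0.96 × 0.8527 × 131.9 × 132.3 × 0.7598 = 10854 m
   = 10.85 km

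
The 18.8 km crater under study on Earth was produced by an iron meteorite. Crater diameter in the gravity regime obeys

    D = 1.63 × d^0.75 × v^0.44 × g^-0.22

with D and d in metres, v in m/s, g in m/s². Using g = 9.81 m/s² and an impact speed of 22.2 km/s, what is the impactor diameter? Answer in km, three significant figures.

d ≈ 1.44 km

Rearranging for d: d = [D / (1.63 · 22200^0.44 · 9.81^-0.22)]^(1/0.75).
D = 18800 m.
22200^0.44 = 81.73
9.81^-0.22 = 0.6051
Denominator = 1.63 × 81.73 × 0.6051 = 80.61
D / 80.61 = 18800 / 80.61 = 233.2
d = 233.2^(1/0.75) = 233.2^1.3333 = 1435 m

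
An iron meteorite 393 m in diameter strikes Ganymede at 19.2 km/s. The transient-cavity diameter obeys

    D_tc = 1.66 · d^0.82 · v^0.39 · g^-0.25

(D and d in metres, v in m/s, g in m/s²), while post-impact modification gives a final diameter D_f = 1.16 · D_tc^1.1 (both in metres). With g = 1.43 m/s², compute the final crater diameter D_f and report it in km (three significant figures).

v = 19200 m/s.
d^0.82 = 393^0.82 = 134.1
v^0.39 = 19200^0.39 = 46.83
g^-0.25 = 1.43^-0.25 = 0.9145
D_tc = 1.66 × 134.1 × 46.83 × 0.9145 = 9533 m
D_f = 1.16 × (9533)^1.1 = 27645 m
     = 27.64 km

D_f ≈ 27.6 km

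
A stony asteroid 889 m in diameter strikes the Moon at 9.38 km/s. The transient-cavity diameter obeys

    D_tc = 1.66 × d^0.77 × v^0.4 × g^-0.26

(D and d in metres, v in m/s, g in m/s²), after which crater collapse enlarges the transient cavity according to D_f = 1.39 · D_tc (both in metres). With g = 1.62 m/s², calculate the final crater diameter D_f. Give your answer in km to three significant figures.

D_f ≈ 14.7 km

v = 9380 m/s.
d^0.77 = 889^0.77 = 186.5
v^0.4 = 9380^0.4 = 38.80
g^-0.26 = 1.62^-0.26 = 0.8821
D_tc = 1.66 × 186.5 × 38.80 × 0.8821 = 10600 m
D_f = 1.39 × 10600 = 14734 m
     = 14.73 km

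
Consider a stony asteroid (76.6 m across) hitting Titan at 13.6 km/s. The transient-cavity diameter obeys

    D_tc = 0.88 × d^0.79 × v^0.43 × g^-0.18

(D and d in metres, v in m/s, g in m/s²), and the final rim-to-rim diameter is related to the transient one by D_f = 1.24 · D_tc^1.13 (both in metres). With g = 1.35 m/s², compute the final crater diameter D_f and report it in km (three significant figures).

D_f ≈ 4.95 km

v = 13600 m/s.
d^0.79 = 76.6^0.79 = 30.80
v^0.43 = 13600^0.43 = 59.90
g^-0.18 = 1.35^-0.18 = 0.9474
D_tc = 0.88 × 30.80 × 59.90 × 0.9474 = 1538 m
D_f = 1.24 × (1538)^1.13 = 4951 m
     = 4.951 km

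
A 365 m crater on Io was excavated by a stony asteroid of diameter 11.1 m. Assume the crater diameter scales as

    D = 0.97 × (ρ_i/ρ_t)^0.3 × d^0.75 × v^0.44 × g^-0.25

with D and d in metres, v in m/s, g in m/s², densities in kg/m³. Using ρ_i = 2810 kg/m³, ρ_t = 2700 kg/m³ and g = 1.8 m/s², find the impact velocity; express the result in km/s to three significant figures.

Rearranging for v: v = [D / (0.97 · (2810/2700)^0.3 · 11.1^0.75 · 1.8^-0.25)]^(1/0.44).
(2810/2700)^0.3 = 1.012
11.1^0.75 = 6.081
1.8^-0.25 = 0.8633
Denominator = 0.97 × 1.012 × 6.081 × 0.8633 = 5.153
D / 5.153 = 365 / 5.153 = 70.83
v = 70.83^(1/0.44) = 70.83^2.2727 = 16032 m/s

v ≈ 16.0 km/s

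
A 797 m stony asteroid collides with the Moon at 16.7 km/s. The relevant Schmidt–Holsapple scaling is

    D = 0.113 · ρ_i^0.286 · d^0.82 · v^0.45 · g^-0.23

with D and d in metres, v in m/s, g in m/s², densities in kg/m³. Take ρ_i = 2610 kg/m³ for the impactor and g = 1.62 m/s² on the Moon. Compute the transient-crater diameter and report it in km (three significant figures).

In SI units: v = 16700 m/s.
ρ_i^0.286 = 2610^0.286 = 9.488
d^0.82 = 797^0.82 = 239.4
v^0.45 = 16700^0.45 = 79.47
g^-0.23 = 1.62^-0.23 = 0.8950
D = 0.113 × 9.488 × 239.4 × 79.47 × 0.8950 = 18256 m
   = 18.26 km

D ≈ 18.3 km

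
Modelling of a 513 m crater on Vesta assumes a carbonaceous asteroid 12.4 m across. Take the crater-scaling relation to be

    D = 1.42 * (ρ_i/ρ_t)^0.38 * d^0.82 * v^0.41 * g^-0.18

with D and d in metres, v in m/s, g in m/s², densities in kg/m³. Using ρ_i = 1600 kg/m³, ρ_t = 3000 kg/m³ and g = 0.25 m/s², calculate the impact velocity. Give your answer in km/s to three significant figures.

v ≈ 11.0 km/s

Rearranging for v: v = [D / (1.42 · (1600/3000)^0.38 · 12.4^0.82 · 0.25^-0.18)]^(1/0.41).
(1600/3000)^0.38 = 0.7875
12.4^0.82 = 7.881
0.25^-0.18 = 1.283
Denominator = 1.42 × 0.7875 × 7.881 × 1.283 = 11.31
D / 11.31 = 513 / 11.31 = 45.36
v = 45.36^(1/0.41) = 45.36^2.439 = 10981 m/s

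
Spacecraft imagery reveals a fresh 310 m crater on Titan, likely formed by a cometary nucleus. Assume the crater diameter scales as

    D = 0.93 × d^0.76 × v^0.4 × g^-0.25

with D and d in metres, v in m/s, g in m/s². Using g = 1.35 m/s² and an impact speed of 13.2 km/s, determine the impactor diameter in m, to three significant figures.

Rearranging for d: d = [D / (0.93 · 13200^0.4 · 1.35^-0.25)]^(1/0.76).
13200^0.4 = 44.49
1.35^-0.25 = 0.9277
Denominator = 0.93 × 44.49 × 0.9277 = 38.38
D / 38.38 = 310 / 38.38 = 8.077
d = 8.077^(1/0.76) = 8.077^1.3158 = 15.62 m

d ≈ 15.6 m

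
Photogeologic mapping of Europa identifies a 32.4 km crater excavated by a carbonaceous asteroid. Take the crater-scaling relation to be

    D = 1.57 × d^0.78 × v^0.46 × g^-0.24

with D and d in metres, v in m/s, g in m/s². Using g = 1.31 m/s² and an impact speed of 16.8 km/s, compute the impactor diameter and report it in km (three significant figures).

d ≈ 1.19 km

Rearranging for d: d = [D / (1.57 · 16800^0.46 · 1.31^-0.24)]^(1/0.78).
D = 32400 m.
16800^0.46 = 87.83
1.31^-0.24 = 0.9372
Denominator = 1.57 × 87.83 × 0.9372 = 129.2
D / 129.2 = 32400 / 129.2 = 250.8
d = 250.8^(1/0.78) = 250.8^1.2821 = 1192 m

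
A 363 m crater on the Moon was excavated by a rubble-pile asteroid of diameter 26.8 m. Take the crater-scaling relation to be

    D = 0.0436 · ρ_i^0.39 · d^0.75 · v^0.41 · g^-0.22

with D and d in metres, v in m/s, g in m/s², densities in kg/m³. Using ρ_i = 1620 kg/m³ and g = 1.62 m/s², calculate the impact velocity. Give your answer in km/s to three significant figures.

Rearranging for v: v = [D / (0.0436 · 1620^0.39 · 26.8^0.75 · 1.62^-0.22)]^(1/0.41).
1620^0.39 = 17.85
26.8^0.75 = 11.78
1.62^-0.22 = 0.8993
Denominator = 0.0436 × 17.85 × 11.78 × 0.8993 = 8.245
D / 8.245 = 363 / 8.245 = 44.03
v = 44.03^(1/0.41) = 44.03^2.439 = 10212 m/s

v ≈ 10.2 km/s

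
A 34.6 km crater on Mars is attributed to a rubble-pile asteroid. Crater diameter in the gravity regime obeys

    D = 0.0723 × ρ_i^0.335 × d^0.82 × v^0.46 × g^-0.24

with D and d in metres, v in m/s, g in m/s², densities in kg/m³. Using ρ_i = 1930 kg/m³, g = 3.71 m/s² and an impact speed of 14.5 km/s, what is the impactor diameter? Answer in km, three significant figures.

Rearranging for d: d = [D / (0.0723 · 1930^0.335 · 14500^0.46 · 3.71^-0.24)]^(1/0.82).
D = 34600 m.
1930^0.335 = 12.61
14500^0.46 = 82.08
3.71^-0.24 = 0.7300
Denominator = 0.0723 × 12.61 × 82.08 × 0.7300 = 54.63
D / 54.63 = 34600 / 54.63 = 633.4
d = 633.4^(1/0.82) = 633.4^1.2195 = 2610 m

d ≈ 2.61 km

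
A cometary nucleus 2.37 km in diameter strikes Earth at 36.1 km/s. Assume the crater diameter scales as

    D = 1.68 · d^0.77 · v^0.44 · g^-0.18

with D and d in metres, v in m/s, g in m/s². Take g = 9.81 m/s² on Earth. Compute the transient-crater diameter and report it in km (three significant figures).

D ≈ 44.7 km

In SI units: d = 2370 m, v = 36100 m/s.
d^0.77 = 2370^0.77 = 396.8
v^0.44 = 36100^0.44 = 101.2
g^-0.18 = 9.81^-0.18 = 0.6630
D = 1.68 × 396.8 × 101.2 × 0.6630 = 44728 m
   = 44.73 km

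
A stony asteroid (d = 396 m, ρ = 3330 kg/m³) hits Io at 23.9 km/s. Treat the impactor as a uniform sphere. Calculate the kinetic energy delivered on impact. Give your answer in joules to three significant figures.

E ≈ 3.09 × 10^19 J

v = 23900 m/s.
Mass m = (π/6) ρ d³ = (π/6) × 3330 × (396)³ = 1.083 × 10^11 kg
E = ½ m v² = 0.5 × 1.083 × 10^11 × (23900)² = 3.093 × 10^19 J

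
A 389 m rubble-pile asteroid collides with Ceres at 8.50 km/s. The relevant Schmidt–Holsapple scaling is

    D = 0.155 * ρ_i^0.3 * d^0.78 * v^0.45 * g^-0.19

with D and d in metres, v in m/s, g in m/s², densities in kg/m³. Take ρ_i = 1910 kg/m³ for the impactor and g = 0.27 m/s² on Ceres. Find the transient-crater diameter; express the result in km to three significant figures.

In SI units: v = 8500 m/s.
ρ_i^0.3 = 1910^0.3 = 9.645
d^0.78 = 389^0.78 = 104.8
v^0.45 = 8500^0.45 = 58.65
g^-0.19 = 0.27^-0.19 = 1.282
D = 0.155 × 9.645 × 104.8 × 58.65 × 1.282 = 11780 m
   = 11.78 km

D ≈ 11.8 km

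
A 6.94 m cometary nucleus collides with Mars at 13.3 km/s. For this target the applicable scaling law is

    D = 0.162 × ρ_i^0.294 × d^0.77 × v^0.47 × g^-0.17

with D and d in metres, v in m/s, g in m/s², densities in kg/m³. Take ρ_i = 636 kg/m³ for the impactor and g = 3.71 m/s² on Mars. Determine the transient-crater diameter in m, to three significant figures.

D ≈ 333 m

In SI units: v = 13300 m/s.
ρ_i^0.294 = 636^0.294 = 6.671
d^0.77 = 6.94^0.77 = 4.445
v^0.47 = 13300^0.47 = 86.74
g^-0.17 = 3.71^-0.17 = 0.8002
D = 0.162 × 6.671 × 4.445 × 86.74 × 0.8002 = 333.4 m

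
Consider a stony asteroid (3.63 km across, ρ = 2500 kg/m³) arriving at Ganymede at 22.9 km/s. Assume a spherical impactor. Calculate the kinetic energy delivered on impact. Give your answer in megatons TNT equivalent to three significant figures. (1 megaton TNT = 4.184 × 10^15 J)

d = 3630 m; v = 22900 m/s.
Mass m = (π/6) ρ d³ = (π/6) × 2500 × (3630)³ = 6.261 × 10^13 kg
E = ½ m v² = 0.5 × 6.261 × 10^13 × (22900)² = 1.642 × 10^22 J
   = 1.642 × 10^22 / 4.184×10^15 = 3.924 × 10^6 Mt

E ≈ 3.92 × 10^6 Mt TNT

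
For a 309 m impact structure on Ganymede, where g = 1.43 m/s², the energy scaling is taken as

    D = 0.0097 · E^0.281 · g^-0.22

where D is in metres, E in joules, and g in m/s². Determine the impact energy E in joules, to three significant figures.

Rearranging: E = [D / (0.0097 · g^-0.22)]^(1/0.281).
g^-0.22 = 1.43^-0.22 = 0.9243
D / (0.0097 × 0.9243) = 309 / (8.966 × 10^-3) = 3.446 × 10^4
E = (3.446 × 10^4)^3.5587 = 1.403 × 10^16 J

E ≈ 1.40 × 10^16 J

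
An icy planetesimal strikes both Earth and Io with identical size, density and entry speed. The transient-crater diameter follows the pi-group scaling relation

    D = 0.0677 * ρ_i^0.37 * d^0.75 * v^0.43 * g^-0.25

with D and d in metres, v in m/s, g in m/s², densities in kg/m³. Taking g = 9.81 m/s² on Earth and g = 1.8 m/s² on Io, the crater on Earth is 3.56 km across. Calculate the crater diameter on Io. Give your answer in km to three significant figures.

D ≈ 5.44 km

All impactor-dependent factors cancel in the ratio, leaving D_Io/D_Earth = (g_Io/g_Earth)^-0.25.
(1.8/9.81)^-0.25 = 0.1835^-0.25 = 1.528
D_Io = 1.528 × 3.56 km = 5.44 km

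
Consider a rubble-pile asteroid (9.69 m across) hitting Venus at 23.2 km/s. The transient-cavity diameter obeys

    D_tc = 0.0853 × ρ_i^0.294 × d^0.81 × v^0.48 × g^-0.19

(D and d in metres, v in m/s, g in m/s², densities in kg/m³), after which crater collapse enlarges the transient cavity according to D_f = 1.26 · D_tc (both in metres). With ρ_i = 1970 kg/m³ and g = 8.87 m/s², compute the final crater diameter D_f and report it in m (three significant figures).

v = 23200 m/s.
ρ_i^0.294 = 1970^0.294 = 9.302
d^0.81 = 9.69^0.81 = 6.294
v^0.48 = 23200^0.48 = 124.6
g^-0.19 = 8.87^-0.19 = 0.6605
D_tc = 0.0853 × 9.302 × 6.294 × 124.6 × 0.6605 = 411.0 m
D_f = 1.26 × 411.0 = 517.9 m

D_f ≈ 518 m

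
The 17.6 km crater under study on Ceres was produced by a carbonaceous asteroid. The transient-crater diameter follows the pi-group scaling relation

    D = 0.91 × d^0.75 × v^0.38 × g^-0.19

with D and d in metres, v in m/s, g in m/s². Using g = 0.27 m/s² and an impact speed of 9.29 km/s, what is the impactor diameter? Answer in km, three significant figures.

Rearranging for d: d = [D / (0.91 · 9290^0.38 · 0.27^-0.19)]^(1/0.75).
D = 17600 m.
9290^0.38 = 32.20
0.27^-0.19 = 1.282
Denominator = 0.91 × 32.20 × 1.282 = 37.57
D / 37.57 = 17600 / 37.57 = 468.5
d = 468.5^(1/0.75) = 468.5^1.3333 = 3638 m

d ≈ 3.64 km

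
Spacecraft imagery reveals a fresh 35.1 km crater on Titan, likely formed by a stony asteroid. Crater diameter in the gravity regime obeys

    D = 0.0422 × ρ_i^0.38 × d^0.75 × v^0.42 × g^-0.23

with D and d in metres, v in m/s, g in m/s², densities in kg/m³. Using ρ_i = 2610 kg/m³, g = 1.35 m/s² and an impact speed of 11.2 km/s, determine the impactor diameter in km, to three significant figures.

d ≈ 8.60 km

Rearranging for d: d = [D / (0.0422 · 2610^0.38 · 11200^0.42 · 1.35^-0.23)]^(1/0.75).
D = 35100 m.
2610^0.38 = 19.88
11200^0.42 = 50.20
1.35^-0.23 = 0.9333
Denominator = 0.0422 × 19.88 × 50.20 × 0.9333 = 39.31
D / 39.31 = 35100 / 39.31 = 892.9
d = 892.9^(1/0.75) = 892.9^1.3333 = 8596 m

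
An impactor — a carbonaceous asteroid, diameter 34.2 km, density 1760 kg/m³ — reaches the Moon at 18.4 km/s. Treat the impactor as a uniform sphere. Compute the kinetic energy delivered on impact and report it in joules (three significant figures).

E ≈ 6.24 × 10^24 J

d = 34200 m; v = 18400 m/s.
Mass m = (π/6) ρ d³ = (π/6) × 1760 × (34200)³ = 3.686 × 10^16 kg
E = ½ m v² = 0.5 × 3.686 × 10^16 × (18400)² = 6.240 × 10^24 J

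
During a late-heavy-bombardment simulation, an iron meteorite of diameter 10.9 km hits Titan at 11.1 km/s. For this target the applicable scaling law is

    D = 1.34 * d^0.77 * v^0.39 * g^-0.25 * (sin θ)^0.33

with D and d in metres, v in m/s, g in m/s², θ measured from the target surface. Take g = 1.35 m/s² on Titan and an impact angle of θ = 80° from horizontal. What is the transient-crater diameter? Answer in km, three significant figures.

In SI units: d = 10900 m, v = 11100 m/s.
d^0.77 = 10900^0.77 = 1285
v^0.39 = 11100^0.39 = 37.82
g^-0.25 = 1.35^-0.25 = 0.9277
(sin 80°)^0.33 = 0.9848^0.33 = 0.9950
D = 1.34 × 1285 × 37.82 × 0.9277 × 0.9950 = 60112 m
   = 60.11 km

D ≈ 60.1 km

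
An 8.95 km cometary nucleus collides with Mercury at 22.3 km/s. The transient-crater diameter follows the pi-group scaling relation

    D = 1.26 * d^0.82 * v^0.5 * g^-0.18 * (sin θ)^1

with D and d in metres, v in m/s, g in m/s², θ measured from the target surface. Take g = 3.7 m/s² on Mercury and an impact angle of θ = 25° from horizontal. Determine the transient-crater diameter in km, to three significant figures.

In SI units: d = 8950 m, v = 22300 m/s.
d^0.82 = 8950^0.82 = 1740
v^0.5 = 22300^0.5 = 149.3
g^-0.18 = 3.7^-0.18 = 0.7902
(sin 25°)^1 = 0.4226^1 = 0.4226
D = 1.26 × 1740 × 149.3 × 0.7902 × 0.4226 = 1.093 × 10^5 m
   = 109.3 km

D ≈ 109 km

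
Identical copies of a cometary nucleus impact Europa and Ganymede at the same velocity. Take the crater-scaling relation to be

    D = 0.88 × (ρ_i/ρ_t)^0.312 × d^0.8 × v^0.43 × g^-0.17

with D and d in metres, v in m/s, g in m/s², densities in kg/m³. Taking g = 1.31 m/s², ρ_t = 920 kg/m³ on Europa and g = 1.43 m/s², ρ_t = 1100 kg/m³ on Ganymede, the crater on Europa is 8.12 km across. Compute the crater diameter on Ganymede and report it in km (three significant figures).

D ≈ 7.57 km

The impactor-only factors (d, v, ρ_i) cancel in the ratio, leaving D_Ganymede/D_Europa = (g_Ganymede/g_Europa)^-0.17 · (ρ_t,Europa/ρ_t,Ganymede)^0.312.
(1.43/1.31)^-0.17 = 1.092^-0.17 = 0.9851
(920/1100)^0.312 = 0.8364^0.312 = 0.9458
Ratio = 0.9851 × 0.9458 = 0.9317
D_Ganymede = 0.9317 × 8.12 km = 7.57 km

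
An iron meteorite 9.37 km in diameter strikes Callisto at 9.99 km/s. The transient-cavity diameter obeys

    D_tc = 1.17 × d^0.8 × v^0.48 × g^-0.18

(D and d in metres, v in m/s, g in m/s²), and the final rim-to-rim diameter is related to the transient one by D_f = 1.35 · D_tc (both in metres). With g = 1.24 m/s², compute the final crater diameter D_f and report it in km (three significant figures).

In SI: d = 9370 m, v = 9990 m/s.
d^0.8 = 9370^0.8 = 1504
v^0.48 = 9990^0.48 = 83.14
g^-0.18 = 1.24^-0.18 = 0.9620
D_tc = 1.17 × 1504 × 83.14 × 0.9620 = 1.407 × 10^5 m
D_f = 1.35 × 1.407 × 10^5 = 1.899 × 10^5 m
     = 189.9 km

D_f ≈ 190 km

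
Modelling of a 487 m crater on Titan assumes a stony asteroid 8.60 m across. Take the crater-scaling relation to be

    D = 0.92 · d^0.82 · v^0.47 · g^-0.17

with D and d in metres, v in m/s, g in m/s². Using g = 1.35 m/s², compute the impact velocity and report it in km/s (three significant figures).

v ≈ 16.3 km/s

Rearranging for v: v = [D / (0.92 · 8.6^0.82 · 1.35^-0.17)]^(1/0.47).
8.6^0.82 = 5.838
1.35^-0.17 = 0.9503
Denominator = 0.92 × 5.838 × 0.9503 = 5.104
D / 5.104 = 487 / 5.104 = 95.42
v = 95.42^(1/0.47) = 95.42^2.1277 = 16296 m/s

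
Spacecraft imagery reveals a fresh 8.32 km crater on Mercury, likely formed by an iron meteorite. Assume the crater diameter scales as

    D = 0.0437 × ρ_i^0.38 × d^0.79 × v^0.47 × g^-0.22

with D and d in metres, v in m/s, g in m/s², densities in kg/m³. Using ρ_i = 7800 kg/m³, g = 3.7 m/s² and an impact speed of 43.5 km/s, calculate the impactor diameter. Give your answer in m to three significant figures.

d ≈ 162 m

Rearranging for d: d = [D / (0.0437 · 7800^0.38 · 43500^0.47 · 3.7^-0.22)]^(1/0.79).
D = 8320 m.
7800^0.38 = 30.13
43500^0.47 = 151.4
3.7^-0.22 = 0.7499
Denominator = 0.0437 × 30.13 × 151.4 × 0.7499 = 149.5
D / 149.5 = 8320 / 149.5 = 55.65
d = 55.65^(1/0.79) = 55.65^1.2658 = 162.0 m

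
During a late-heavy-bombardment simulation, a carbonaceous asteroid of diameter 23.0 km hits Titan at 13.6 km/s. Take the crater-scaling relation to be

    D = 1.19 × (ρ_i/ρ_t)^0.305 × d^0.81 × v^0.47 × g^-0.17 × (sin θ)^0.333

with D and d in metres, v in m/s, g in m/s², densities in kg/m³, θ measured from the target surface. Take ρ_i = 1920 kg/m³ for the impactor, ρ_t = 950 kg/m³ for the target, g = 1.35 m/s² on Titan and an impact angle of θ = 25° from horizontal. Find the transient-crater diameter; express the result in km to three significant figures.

D ≈ 315 km

In SI units: d = 23000 m, v = 13600 m/s.
(ρ_i/ρ_t)^0.305 = (1920/950)^0.305 = 1.239
d^0.81 = 23000^0.81 = 3412
v^0.47 = 13600^0.47 = 87.65
g^-0.17 = 1.35^-0.17 = 0.9503
(sin 25°)^0.333 = 0.4226^0.333 = 0.7506
D = 1.19 × 1.239 × 3412 × 87.65 × 0.9503 × 0.7506 = 3.145 × 10^5 m
   = 314.5 km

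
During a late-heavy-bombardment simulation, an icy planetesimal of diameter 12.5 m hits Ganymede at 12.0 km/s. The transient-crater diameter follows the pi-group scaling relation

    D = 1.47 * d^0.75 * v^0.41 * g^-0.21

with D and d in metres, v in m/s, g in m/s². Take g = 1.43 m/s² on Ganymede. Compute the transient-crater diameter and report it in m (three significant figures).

In SI units: v = 12000 m/s.
d^0.75 = 12.5^0.75 = 6.648
v^0.41 = 12000^0.41 = 47.04
g^-0.21 = 1.43^-0.21 = 0.9276
D = 1.47 × 6.648 × 47.04 × 0.9276 = 426.4 m

D ≈ 426 m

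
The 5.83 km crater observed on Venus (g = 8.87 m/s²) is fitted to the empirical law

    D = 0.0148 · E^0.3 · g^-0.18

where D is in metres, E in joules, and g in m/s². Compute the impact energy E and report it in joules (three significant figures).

Rearranging: E = [D / (0.0148 · g^-0.18)]^(1/0.3).
D = 5830 m.
g^-0.18 = 8.87^-0.18 = 0.6751
D / (0.0148 × 0.6751) = 5830 / (9.991 × 10^-3) = 5.835 × 10^5
E = (5.835 × 10^5)^3.3333 = 1.659 × 10^19 J

E ≈ 1.66 × 10^19 J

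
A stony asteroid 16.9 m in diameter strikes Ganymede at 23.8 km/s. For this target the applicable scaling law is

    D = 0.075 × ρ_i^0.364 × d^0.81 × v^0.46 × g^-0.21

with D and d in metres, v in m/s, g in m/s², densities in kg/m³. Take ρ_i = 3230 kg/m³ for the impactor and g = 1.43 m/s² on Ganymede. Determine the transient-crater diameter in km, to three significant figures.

In SI units: v = 23800 m/s.
ρ_i^0.364 = 3230^0.364 = 18.94
d^0.81 = 16.9^0.81 = 9.876
v^0.46 = 23800^0.46 = 103.1
g^-0.21 = 1.43^-0.21 = 0.9276
D = 0.075 × 18.94 × 9.876 × 103.1 × 0.9276 = 1342 m
   = 1.342 km

D ≈ 1.34 km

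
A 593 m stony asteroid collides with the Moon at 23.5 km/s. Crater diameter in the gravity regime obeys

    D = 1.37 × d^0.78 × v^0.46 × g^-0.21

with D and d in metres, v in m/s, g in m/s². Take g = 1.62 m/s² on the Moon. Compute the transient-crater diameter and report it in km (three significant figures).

In SI units: v = 23500 m/s.
d^0.78 = 593^0.78 = 145.5
v^0.46 = 23500^0.46 = 102.5
g^-0.21 = 1.62^-0.21 = 0.9037
D = 1.37 × 145.5 × 102.5 × 0.9037 = 18464 m
   = 18.46 km

D ≈ 18.5 km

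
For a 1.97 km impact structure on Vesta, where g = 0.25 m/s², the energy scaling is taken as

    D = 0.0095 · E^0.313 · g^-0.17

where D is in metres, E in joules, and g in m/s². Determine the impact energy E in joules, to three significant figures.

Rearranging: E = [D / (0.0095 · g^-0.17)]^(1/0.313).
D = 1970 m.
g^-0.17 = 0.25^-0.17 = 1.266
D / (0.0095 × 1.266) = 1970 / (0.01203) = 1.638 × 10^5
E = (1.638 × 10^5)^3.1949 = 4.563 × 10^16 J

E ≈ 4.56 × 10^16 J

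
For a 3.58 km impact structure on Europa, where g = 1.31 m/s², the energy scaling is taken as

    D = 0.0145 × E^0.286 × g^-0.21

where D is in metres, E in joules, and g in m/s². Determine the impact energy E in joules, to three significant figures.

E ≈ 8.73 × 10^18 J

Rearranging: E = [D / (0.0145 · g^-0.21)]^(1/0.286).
D = 3580 m.
g^-0.21 = 1.31^-0.21 = 0.9449
D / (0.0145 × 0.9449) = 3580 / (0.01370) = 2.613 × 10^5
E = (2.613 × 10^5)^3.4965 = 8.730 × 10^18 J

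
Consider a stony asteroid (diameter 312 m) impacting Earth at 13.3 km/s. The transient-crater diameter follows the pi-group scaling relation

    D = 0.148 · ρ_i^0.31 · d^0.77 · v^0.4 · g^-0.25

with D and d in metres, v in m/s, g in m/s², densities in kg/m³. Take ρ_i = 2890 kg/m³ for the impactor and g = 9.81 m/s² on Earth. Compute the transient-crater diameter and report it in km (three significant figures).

In SI units: v = 13300 m/s.
ρ_i^0.31 = 2890^0.31 = 11.83
d^0.77 = 312^0.77 = 83.27
v^0.4 = 13300^0.4 = 44.62
g^-0.25 = 9.81^-0.25 = 0.5650
D = 0.148 × 11.83 × 83.27 × 44.62 × 0.5650 = 3675 m
   = 3.675 km

D ≈ 3.68 km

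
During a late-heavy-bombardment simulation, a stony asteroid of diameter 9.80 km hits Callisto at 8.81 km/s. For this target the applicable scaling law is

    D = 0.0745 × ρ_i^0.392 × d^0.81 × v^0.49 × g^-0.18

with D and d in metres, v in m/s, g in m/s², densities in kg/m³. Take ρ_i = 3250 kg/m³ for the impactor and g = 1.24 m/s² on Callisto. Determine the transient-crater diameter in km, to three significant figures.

In SI units: d = 9800 m, v = 8810 m/s.
ρ_i^0.392 = 3250^0.392 = 23.80
d^0.81 = 9800^0.81 = 1710
v^0.49 = 8810^0.49 = 85.71
g^-0.18 = 1.24^-0.18 = 0.9620
D = 0.0745 × 23.80 × 1710 × 85.71 × 0.9620 = 2.500 × 10^5 m
   = 250.0 km

D ≈ 250 km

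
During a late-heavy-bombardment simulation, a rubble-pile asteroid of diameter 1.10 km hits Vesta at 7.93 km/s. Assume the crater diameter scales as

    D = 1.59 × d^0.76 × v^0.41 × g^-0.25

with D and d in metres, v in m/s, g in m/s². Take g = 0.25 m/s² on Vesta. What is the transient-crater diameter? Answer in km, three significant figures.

In SI units: d = 1100 m, v = 7930 m/s.
d^0.76 = 1100^0.76 = 204.9
v^0.41 = 7930^0.41 = 39.69
g^-0.25 = 0.25^-0.25 = 1.414
D = 1.59 × 204.9 × 39.69 × 1.414 = 18284 m
   = 18.28 km

D ≈ 18.3 km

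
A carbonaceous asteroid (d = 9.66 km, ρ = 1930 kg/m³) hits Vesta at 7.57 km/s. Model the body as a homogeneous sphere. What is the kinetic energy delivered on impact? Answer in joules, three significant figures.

E ≈ 2.61 × 10^22 J

d = 9660 m; v = 7570 m/s.
Mass m = (π/6) ρ d³ = (π/6) × 1930 × (9660)³ = 9.109 × 10^14 kg
E = ½ m v² = 0.5 × 9.109 × 10^14 × (7570)² = 2.610 × 10^22 J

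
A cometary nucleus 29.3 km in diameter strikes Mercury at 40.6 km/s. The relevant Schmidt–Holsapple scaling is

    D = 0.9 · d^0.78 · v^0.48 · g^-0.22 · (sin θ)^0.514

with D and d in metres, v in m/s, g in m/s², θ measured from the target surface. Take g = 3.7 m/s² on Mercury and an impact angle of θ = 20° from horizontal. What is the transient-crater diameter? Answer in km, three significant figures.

D ≈ 193 km

In SI units: d = 29300 m, v = 40600 m/s.
d^0.78 = 29300^0.78 = 3049
v^0.48 = 40600^0.48 = 163.0
g^-0.22 = 3.7^-0.22 = 0.7499
(sin 20°)^0.514 = 0.3420^0.514 = 0.5761
D = 0.9 × 3049 × 163.0 × 0.7499 × 0.5761 = 1.932 × 10^5 m
   = 193.2 km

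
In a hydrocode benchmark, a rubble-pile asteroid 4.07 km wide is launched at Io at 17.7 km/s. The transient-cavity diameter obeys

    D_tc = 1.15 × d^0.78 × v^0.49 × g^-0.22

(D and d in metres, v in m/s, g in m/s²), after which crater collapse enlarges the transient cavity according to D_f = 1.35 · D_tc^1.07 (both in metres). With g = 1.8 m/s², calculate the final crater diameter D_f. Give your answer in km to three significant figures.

In SI: d = 4070 m, v = 17700 m/s.
d^0.78 = 4070^0.78 = 653.9
v^0.49 = 17700^0.49 = 120.6
g^-0.22 = 1.8^-0.22 = 0.8787
D_tc = 1.15 × 653.9 × 120.6 × 0.8787 = 79690 m
D_f = 1.35 × (79690)^1.07 = 2.370 × 10^5 m
     = 237.0 km

D_f ≈ 237 km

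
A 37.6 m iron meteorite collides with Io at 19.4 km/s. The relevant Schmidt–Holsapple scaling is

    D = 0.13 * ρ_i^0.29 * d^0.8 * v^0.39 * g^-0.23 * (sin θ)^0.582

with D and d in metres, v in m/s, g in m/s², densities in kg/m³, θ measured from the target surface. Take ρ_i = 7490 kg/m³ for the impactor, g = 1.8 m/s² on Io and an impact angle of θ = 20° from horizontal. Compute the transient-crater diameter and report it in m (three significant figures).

D ≈ 692 m

In SI units: v = 19400 m/s.
ρ_i^0.29 = 7490^0.29 = 13.29
d^0.8 = 37.6^0.8 = 18.20
v^0.39 = 19400^0.39 = 47.02
g^-0.23 = 1.8^-0.23 = 0.8735
(sin 20°)^0.582 = 0.3420^0.582 = 0.5356
D = 0.13 × 13.29 × 18.20 × 47.02 × 0.8735 × 0.5356 = 691.7 m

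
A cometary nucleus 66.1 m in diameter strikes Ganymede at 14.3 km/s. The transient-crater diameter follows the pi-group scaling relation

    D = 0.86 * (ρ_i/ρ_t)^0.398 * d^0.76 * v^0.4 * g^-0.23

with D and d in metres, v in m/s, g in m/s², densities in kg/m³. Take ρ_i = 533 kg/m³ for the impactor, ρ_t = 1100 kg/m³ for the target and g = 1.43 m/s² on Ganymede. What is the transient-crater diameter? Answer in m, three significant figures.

In SI units: v = 14300 m/s.
(ρ_i/ρ_t)^0.398 = (533/1100)^0.398 = 0.7495
d^0.76 = 66.1^0.76 = 24.17
v^0.4 = 14300^0.4 = 45.93
g^-0.23 = 1.43^-0.23 = 0.9210
D = 0.86 × 0.7495 × 24.17 × 45.93 × 0.9210 = 659.0 m

D ≈ 659 m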